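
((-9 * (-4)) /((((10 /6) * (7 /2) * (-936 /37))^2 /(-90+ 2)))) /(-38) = 15059 /3933475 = 0.00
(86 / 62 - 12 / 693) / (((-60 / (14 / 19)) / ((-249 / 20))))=814147 / 3887400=0.21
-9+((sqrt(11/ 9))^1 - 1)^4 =67/ 81 - 80 * sqrt(11)/ 27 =-9.00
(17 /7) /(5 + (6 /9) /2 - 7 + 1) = -51 /14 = -3.64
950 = 950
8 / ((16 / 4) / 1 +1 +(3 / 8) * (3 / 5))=320 / 209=1.53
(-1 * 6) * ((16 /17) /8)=-12 /17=-0.71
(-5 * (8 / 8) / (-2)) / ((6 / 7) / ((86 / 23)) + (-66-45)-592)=-1505 / 423068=-0.00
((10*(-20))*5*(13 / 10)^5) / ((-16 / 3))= 1113879 / 1600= 696.17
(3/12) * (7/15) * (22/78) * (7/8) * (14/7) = 539/9360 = 0.06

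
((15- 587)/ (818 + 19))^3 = -187149248/ 586376253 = -0.32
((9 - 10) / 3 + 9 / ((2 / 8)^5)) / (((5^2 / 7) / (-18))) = -1161174 / 25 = -46446.96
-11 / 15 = -0.73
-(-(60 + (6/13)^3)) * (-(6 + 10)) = -2112576/2197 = -961.57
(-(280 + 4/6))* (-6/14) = 842/7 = 120.29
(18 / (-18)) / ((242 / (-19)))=19 / 242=0.08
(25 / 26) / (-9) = -25 / 234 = -0.11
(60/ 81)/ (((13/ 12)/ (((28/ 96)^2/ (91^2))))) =5/ 711828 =0.00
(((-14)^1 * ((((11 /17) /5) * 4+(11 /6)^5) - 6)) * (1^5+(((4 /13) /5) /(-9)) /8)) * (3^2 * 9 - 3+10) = -18746.02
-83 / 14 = -5.93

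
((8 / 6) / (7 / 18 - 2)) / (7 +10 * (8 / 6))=-72 / 1769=-0.04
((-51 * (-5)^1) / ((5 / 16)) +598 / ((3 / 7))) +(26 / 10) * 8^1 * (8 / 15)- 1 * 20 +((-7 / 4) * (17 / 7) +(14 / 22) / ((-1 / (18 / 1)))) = 2186.72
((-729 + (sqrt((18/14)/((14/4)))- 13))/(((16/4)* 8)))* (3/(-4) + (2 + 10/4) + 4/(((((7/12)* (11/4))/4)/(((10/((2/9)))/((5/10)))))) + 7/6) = -44201099/2112 + 833983* sqrt(2)/68992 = -20911.46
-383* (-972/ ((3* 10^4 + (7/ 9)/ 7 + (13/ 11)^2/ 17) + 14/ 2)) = 6891945588/ 555523169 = 12.41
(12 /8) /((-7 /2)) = -3 /7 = -0.43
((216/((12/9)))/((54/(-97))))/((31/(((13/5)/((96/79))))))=-99619/4960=-20.08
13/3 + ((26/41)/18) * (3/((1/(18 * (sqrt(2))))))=78 * sqrt(2)/41 + 13/3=7.02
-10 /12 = -5 /6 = -0.83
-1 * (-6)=6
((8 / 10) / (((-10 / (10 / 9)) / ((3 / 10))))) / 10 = -1 / 375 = -0.00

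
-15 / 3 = -5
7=7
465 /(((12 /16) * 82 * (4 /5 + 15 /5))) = 1550 /779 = 1.99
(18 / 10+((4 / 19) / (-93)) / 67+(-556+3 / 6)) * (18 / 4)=-1966559799 / 789260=-2491.65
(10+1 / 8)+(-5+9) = 113 / 8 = 14.12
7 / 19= 0.37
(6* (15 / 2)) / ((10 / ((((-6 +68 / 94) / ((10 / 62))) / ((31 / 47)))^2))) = 276768 / 25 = 11070.72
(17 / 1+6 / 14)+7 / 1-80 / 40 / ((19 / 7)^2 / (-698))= 540559 / 2527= 213.91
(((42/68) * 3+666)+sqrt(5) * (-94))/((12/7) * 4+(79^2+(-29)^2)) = 0.06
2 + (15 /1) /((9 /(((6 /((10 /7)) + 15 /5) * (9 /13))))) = 134 /13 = 10.31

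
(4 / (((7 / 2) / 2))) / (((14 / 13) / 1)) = 104 / 49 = 2.12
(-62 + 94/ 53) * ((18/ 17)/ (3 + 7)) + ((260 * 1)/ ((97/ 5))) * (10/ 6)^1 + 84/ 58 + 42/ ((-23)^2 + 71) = 17.48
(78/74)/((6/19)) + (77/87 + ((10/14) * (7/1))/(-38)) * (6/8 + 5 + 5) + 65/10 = 8776717/489288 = 17.94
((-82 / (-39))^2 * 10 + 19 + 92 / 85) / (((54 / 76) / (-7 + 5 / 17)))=-12002162668 / 19780605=-606.76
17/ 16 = 1.06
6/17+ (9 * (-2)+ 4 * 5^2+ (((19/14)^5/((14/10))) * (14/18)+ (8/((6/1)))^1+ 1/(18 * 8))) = 7097338349/82287072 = 86.25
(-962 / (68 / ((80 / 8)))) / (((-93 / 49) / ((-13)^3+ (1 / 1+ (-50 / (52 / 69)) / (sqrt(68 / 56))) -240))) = -95690140 / 527 -5212375 * sqrt(238) / 17918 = -186063.03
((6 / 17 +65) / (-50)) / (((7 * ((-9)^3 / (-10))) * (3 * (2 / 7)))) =-1111 / 371790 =-0.00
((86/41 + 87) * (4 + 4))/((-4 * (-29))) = 7306/1189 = 6.14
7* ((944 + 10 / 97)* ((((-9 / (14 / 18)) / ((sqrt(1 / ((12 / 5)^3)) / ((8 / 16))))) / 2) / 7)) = -44506908* sqrt(15) / 16975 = -10154.61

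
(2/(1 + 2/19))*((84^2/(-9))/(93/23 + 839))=-6992/4155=-1.68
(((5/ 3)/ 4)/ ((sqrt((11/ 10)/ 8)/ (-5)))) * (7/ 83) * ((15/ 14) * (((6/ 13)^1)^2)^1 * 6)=-13500 * sqrt(55)/ 154297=-0.65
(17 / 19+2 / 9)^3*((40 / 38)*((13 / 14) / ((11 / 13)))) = 11775701990 / 7315308693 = 1.61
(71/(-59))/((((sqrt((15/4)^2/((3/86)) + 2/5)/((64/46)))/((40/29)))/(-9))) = 1635840* sqrt(161410)/635196773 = 1.03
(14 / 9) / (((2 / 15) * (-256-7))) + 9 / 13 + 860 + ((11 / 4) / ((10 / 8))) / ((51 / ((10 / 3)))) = 450286184 / 523107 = 860.79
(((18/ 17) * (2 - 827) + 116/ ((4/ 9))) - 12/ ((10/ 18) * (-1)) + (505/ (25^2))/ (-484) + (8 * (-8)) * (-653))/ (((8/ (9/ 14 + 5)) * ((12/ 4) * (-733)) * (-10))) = 3347648651257/ 2533072080000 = 1.32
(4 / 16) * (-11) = -2.75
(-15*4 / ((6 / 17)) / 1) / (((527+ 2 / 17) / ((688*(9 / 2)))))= -2982480 / 2987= -998.49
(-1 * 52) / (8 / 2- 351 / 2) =104 / 343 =0.30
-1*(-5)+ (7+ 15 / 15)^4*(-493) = -2019323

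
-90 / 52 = -45 / 26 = -1.73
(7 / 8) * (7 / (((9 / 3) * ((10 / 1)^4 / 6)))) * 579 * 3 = 85113 / 40000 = 2.13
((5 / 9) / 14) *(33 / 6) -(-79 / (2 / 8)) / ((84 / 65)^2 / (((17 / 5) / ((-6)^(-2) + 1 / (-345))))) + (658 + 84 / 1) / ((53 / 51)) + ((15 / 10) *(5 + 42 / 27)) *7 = 4840491109 / 181692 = 26641.19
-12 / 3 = -4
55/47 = 1.17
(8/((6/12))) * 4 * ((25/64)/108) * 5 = 125/108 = 1.16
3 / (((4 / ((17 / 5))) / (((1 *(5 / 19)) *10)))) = 6.71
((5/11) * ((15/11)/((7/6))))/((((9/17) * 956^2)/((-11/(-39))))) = 425/1372274904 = 0.00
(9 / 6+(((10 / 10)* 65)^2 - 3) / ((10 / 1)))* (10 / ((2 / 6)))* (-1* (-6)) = 76266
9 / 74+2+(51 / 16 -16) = -6329 / 592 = -10.69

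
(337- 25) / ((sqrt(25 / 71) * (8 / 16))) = 1051.58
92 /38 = 46 /19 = 2.42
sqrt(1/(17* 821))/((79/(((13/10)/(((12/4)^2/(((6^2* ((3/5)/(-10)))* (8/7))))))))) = -312* sqrt(13957)/964777625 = -0.00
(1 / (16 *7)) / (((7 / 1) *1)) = 1 / 784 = 0.00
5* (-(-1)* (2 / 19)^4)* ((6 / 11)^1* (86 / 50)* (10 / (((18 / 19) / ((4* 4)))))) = 22016 / 226347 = 0.10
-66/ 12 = -11/ 2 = -5.50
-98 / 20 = -49 / 10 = -4.90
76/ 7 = 10.86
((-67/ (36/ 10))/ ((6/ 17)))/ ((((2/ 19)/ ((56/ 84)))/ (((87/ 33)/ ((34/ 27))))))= -184585/ 264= -699.19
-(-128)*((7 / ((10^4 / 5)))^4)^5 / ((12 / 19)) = 1516053059654628019 / 98304000000000000000000000000000000000000000000000000000000000000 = 0.00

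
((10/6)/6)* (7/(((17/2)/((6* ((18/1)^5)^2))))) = 83310901954560/17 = 4900641291444.71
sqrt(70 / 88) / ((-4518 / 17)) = -17* sqrt(385) / 99396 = -0.00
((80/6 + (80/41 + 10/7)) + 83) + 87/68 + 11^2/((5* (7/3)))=4657241/41820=111.36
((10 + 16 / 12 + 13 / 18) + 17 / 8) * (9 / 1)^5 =6698781 / 8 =837347.62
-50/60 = -5/6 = -0.83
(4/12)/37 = 1/111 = 0.01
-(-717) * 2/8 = 179.25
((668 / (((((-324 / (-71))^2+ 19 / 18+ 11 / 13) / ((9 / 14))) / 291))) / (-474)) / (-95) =171974188854 / 1408338789515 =0.12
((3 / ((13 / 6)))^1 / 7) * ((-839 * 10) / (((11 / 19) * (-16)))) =717345 / 4004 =179.16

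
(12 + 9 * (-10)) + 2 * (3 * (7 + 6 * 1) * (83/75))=208/25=8.32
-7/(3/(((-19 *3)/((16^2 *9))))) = 133/2304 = 0.06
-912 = -912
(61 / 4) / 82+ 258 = 84685 / 328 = 258.19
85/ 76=1.12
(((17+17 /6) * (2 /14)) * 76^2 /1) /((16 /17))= 104329 /6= 17388.17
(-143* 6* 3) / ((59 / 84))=-216216 / 59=-3664.68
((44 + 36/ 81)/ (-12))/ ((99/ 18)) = -200/ 297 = -0.67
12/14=6/7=0.86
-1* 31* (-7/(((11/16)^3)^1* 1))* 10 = 6677.93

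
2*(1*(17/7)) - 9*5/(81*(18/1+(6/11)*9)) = 10961/2268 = 4.83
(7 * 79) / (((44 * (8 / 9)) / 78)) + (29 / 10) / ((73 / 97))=71095139 / 64240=1106.71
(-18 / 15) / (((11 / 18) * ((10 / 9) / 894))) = -1579.94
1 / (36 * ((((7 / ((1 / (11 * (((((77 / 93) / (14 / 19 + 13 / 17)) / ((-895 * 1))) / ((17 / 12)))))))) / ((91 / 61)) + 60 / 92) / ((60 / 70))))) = 4023441175 / 106414117278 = 0.04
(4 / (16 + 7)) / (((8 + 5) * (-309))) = -4 / 92391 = -0.00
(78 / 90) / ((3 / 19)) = 247 / 45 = 5.49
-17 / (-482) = 17 / 482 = 0.04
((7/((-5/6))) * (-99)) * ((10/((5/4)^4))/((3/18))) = 12773376/625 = 20437.40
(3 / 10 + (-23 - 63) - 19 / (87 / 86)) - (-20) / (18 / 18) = -73499 / 870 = -84.48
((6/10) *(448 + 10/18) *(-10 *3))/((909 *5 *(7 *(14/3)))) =-4037/74235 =-0.05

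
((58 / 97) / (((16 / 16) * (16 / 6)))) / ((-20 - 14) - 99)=-0.00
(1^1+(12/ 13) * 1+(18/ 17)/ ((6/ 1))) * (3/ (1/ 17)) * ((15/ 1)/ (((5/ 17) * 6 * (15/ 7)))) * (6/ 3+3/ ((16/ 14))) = 127687/ 65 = 1964.42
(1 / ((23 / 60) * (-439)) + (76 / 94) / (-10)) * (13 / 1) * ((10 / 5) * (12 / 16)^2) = -24095331 / 18982360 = -1.27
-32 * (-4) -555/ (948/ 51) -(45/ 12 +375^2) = -140530.61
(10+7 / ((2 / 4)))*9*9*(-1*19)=-36936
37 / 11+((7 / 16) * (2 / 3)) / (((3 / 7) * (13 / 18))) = 2463 / 572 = 4.31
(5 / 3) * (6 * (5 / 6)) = 25 / 3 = 8.33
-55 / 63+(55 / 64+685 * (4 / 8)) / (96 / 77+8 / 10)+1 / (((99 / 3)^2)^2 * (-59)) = 4122203685436891 / 24700855931136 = 166.89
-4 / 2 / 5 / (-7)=2 / 35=0.06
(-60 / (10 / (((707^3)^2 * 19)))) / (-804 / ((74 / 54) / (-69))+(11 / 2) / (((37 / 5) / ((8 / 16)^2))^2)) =-623698587604927085095488 / 1773457043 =-351685195909719.64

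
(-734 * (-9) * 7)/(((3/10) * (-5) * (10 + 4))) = -2202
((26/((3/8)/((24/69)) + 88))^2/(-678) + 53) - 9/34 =19755181994395/374611147926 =52.74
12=12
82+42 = 124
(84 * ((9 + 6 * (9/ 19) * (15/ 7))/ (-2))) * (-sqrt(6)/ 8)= 6021 * sqrt(6)/ 76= 194.06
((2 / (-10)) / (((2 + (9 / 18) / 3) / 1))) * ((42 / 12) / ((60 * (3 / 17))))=-119 / 3900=-0.03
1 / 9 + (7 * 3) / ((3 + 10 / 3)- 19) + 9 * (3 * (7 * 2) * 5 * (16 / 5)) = 6046.45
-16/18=-8/9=-0.89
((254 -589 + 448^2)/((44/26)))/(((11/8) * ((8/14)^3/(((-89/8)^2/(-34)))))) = -7076980783691/4212736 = -1679901.32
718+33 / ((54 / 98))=7001 / 9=777.89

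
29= 29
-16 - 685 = -701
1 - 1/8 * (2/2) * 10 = -1/4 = -0.25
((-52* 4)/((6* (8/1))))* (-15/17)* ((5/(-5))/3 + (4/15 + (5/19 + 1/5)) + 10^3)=3706469/969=3825.05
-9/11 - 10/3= -137/33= -4.15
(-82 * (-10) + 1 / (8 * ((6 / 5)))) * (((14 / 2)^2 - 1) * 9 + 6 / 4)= 11376485 / 32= 355515.16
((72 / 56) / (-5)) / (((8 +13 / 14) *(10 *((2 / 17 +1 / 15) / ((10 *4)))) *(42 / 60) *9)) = -816 / 8225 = -0.10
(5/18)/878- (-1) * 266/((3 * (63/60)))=148285/1756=84.44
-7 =-7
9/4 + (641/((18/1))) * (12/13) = 35.12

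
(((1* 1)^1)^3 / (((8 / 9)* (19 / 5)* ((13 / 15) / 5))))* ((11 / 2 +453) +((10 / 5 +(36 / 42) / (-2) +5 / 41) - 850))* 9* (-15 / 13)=101945638125 / 14744912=6913.95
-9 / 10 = -0.90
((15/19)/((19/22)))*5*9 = 14850/361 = 41.14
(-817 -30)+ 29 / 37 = -31310 / 37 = -846.22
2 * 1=2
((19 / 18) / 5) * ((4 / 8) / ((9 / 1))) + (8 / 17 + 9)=261143 / 27540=9.48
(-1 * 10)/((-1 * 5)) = 2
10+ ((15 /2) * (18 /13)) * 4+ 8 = 774 /13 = 59.54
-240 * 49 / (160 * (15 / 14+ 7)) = -1029 / 113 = -9.11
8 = 8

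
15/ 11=1.36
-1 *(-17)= 17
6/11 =0.55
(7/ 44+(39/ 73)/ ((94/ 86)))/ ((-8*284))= -97805/ 342990208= -0.00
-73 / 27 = -2.70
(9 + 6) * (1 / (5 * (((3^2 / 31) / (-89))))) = -2759 / 3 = -919.67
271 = 271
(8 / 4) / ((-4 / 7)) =-7 / 2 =-3.50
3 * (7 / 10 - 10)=-279 / 10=-27.90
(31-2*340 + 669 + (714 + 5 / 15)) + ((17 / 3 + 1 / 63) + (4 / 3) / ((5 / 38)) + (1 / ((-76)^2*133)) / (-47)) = 1218812364451 / 1624759920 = 750.15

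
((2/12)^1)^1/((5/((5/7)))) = 1/42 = 0.02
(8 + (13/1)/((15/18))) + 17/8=1029/40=25.72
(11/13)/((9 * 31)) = 11/3627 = 0.00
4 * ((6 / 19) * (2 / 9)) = 16 / 57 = 0.28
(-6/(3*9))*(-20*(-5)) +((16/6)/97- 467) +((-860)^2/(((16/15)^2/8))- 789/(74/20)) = 335905209227/64602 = 5199610.06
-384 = -384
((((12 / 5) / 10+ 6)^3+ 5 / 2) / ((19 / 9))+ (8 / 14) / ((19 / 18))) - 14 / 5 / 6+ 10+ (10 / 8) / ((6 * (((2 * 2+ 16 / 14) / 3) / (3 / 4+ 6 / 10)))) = 126.51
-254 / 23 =-11.04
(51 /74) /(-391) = -3 /1702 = -0.00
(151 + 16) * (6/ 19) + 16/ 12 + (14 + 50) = 6730/ 57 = 118.07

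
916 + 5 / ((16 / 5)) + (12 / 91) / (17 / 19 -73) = 917.56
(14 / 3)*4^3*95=85120 / 3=28373.33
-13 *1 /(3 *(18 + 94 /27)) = -117 /580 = -0.20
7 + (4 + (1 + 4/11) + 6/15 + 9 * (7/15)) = 933/55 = 16.96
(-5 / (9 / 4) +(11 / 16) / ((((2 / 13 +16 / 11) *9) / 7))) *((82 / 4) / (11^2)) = -855383 / 2671680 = -0.32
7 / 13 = 0.54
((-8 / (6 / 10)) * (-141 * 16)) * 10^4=300800000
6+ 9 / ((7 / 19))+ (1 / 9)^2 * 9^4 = 780 / 7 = 111.43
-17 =-17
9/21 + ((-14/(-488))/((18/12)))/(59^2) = 3822187/8918322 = 0.43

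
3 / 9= 1 / 3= 0.33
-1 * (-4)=4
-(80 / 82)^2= -1600 / 1681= -0.95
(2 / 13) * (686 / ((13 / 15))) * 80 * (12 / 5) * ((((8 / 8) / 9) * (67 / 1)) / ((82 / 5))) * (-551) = -40520099200 / 6929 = -5847900.01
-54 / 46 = -27 / 23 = -1.17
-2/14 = -0.14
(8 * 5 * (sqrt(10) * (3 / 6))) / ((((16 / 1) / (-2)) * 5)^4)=sqrt(10) / 128000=0.00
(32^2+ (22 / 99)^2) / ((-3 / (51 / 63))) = -1410116 / 5103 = -276.33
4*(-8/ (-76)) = 8/ 19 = 0.42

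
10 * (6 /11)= 60 /11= 5.45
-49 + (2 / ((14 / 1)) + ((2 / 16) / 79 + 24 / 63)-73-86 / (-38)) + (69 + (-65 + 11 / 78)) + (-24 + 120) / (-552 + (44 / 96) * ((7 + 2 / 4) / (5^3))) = -27804118647775 / 241262322392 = -115.24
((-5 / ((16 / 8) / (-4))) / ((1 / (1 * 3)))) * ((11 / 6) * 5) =275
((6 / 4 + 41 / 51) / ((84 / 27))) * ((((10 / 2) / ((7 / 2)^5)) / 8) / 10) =705 / 8000132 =0.00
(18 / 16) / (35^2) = 0.00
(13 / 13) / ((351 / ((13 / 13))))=1 / 351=0.00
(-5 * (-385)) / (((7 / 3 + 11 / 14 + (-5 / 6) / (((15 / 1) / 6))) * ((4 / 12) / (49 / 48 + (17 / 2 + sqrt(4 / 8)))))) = 13475 * sqrt(2) / 13 + 6158075 / 312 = 21203.31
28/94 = 14/47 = 0.30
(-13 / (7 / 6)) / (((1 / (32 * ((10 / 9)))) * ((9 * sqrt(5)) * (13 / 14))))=-256 * sqrt(5) / 27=-21.20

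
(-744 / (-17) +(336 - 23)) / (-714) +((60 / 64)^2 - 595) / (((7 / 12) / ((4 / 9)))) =-44003975 / 97104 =-453.16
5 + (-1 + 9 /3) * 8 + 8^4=4117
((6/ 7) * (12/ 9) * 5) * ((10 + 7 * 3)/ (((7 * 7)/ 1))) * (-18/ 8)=-2790/ 343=-8.13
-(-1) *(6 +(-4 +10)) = 12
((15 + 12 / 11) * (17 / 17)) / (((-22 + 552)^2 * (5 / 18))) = 1593 / 7724750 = 0.00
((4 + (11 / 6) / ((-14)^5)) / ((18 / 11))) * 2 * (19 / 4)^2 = 51256734815 / 464679936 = 110.31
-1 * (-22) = 22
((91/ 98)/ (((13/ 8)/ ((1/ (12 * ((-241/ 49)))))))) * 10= -70/ 723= -0.10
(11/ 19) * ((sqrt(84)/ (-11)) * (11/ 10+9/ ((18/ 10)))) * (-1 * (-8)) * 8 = -3904 * sqrt(21)/ 95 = -188.32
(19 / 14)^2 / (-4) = -361 / 784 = -0.46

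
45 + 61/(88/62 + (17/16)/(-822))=50887677/578161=88.02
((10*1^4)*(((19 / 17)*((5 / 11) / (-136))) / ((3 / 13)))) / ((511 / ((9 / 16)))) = -18525 / 103966016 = -0.00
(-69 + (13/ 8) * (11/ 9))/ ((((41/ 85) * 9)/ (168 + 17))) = -75873125/ 26568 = -2855.81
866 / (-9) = -866 / 9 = -96.22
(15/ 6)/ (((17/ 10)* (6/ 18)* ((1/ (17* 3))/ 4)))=900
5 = 5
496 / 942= 248 / 471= 0.53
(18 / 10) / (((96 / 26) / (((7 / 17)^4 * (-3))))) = -280917 / 6681680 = -0.04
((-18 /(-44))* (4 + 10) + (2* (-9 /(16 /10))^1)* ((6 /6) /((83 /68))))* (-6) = 19116 /913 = 20.94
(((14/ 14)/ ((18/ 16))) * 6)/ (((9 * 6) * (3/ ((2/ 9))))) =16/ 2187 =0.01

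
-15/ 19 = -0.79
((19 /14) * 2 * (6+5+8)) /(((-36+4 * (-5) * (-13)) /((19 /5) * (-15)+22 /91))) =-1864565 /142688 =-13.07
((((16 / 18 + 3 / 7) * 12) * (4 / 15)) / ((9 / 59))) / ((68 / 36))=14.63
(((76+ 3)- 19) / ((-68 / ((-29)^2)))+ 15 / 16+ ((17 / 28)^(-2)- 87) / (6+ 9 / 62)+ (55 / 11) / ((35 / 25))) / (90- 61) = -9264767611 / 357634032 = -25.91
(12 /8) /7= 3 /14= 0.21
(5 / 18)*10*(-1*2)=-50 / 9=-5.56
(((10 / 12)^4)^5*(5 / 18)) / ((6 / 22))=5245208740234375 / 197432555763400704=0.03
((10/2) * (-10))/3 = -50/3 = -16.67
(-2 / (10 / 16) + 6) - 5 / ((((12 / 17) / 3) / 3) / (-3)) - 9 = 3701 / 20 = 185.05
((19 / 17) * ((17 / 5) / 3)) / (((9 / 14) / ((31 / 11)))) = 8246 / 1485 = 5.55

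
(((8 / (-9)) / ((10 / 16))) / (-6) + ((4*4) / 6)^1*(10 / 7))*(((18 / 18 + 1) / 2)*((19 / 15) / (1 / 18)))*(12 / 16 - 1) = -36328 / 1575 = -23.07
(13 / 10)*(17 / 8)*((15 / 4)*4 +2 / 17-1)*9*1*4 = 1404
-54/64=-27/32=-0.84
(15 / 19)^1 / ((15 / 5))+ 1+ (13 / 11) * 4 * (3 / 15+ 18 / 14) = 60616 / 7315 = 8.29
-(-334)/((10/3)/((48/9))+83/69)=184368/1009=182.72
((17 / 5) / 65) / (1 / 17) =289 / 325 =0.89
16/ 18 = 8/ 9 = 0.89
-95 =-95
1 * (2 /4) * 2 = 1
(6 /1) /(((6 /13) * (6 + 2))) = 13 /8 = 1.62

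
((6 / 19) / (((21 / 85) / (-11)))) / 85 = -0.17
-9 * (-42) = 378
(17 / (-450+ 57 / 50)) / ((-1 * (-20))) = -85 / 44886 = -0.00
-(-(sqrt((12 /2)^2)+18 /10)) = 39 /5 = 7.80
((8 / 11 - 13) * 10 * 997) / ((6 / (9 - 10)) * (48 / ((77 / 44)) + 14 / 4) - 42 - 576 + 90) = 69790 / 407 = 171.47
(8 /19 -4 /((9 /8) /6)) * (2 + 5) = -8344 /57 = -146.39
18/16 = 1.12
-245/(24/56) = -1715/3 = -571.67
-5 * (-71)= 355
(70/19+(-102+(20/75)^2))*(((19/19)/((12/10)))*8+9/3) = -12179884/12825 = -949.70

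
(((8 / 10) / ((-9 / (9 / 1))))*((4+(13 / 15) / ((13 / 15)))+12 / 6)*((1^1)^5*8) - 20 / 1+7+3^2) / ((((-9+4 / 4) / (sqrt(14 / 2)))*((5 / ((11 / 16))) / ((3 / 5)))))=2013*sqrt(7) / 4000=1.33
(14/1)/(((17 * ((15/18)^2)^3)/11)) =7185024/265625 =27.05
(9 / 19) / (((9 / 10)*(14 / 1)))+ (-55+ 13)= -5581 / 133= -41.96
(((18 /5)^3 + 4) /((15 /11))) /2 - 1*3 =29201 /1875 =15.57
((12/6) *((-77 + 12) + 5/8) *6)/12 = -515/8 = -64.38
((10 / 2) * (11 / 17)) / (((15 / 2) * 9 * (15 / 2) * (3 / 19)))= 836 / 20655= 0.04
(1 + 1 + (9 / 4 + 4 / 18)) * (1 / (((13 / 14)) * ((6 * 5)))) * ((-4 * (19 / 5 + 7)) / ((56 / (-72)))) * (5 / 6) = 483 / 65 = 7.43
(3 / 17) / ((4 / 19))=57 / 68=0.84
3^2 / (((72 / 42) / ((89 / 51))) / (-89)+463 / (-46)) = -22955058 / 25700113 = -0.89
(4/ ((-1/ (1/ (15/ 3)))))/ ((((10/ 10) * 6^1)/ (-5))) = 2/ 3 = 0.67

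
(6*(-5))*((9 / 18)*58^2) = -50460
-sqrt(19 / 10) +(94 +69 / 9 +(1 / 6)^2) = 100.32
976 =976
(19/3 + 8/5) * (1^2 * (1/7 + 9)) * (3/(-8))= -136/5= -27.20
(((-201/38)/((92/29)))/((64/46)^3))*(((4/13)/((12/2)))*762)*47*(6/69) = -800245923/8093696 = -98.87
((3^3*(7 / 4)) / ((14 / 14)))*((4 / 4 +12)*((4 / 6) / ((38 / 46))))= 18837 / 38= 495.71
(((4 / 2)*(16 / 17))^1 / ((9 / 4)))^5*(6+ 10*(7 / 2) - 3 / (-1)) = 1511828488192 / 83841135993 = 18.03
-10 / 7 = -1.43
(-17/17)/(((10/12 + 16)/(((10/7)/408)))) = -5/24038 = -0.00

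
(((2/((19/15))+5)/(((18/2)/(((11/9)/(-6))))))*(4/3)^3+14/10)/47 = 652613/29294865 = 0.02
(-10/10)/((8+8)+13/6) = -6/109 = -0.06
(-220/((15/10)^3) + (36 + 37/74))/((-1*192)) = 1549/10368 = 0.15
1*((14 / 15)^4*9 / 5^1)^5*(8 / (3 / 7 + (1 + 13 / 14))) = 16.14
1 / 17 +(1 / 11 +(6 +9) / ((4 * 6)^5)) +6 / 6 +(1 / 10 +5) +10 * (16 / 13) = 598697815399 / 32261898240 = 18.56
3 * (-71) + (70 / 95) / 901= -3646333 / 17119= -213.00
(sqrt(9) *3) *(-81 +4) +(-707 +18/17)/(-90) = -1048289/1530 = -685.16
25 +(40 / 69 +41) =4594 / 69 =66.58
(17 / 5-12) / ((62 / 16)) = -344 / 155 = -2.22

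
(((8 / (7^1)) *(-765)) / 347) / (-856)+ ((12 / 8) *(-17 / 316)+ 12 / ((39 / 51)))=33342743535 / 2135363048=15.61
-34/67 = -0.51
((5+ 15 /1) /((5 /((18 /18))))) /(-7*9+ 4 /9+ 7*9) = 9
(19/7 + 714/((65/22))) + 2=112101/455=246.38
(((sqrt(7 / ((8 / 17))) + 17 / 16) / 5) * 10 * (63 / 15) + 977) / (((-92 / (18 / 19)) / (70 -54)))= -354933 / 2185 -756 * sqrt(238) / 2185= -167.78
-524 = -524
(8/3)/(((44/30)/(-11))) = -20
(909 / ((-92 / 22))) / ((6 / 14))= -23331 / 46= -507.20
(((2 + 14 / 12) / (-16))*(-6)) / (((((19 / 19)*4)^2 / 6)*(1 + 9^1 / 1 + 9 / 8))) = 57 / 1424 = 0.04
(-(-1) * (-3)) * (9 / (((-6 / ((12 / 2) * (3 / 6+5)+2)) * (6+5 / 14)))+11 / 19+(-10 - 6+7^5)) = -50349.96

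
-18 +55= 37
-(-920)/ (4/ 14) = 3220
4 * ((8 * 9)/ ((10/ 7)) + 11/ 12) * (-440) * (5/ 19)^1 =-1354760/ 57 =-23767.72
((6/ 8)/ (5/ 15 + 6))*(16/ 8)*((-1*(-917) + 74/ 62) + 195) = 310581/ 1178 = 263.65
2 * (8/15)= 16/15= 1.07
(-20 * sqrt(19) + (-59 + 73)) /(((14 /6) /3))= 18 - 180 * sqrt(19) /7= -94.09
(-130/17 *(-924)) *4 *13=6246240/17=367425.88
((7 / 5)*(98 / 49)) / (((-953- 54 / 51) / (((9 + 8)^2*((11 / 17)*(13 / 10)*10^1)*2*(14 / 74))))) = -165308 / 61235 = -2.70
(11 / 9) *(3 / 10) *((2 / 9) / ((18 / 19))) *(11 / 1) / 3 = 2299 / 7290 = 0.32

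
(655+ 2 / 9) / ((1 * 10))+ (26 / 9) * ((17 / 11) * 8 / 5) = 72.67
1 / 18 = 0.06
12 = 12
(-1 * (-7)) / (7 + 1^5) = 7 / 8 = 0.88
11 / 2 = 5.50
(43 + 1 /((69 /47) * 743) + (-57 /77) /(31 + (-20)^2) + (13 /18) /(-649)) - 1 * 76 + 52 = 11442449922565 /602294866866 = 19.00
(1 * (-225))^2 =50625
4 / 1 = 4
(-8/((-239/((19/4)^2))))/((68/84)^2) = 159201/138142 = 1.15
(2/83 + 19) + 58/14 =13460/581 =23.17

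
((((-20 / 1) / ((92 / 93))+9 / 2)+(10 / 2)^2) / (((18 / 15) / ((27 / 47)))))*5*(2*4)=192150 / 1081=177.75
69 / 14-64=-827 / 14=-59.07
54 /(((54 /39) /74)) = 2886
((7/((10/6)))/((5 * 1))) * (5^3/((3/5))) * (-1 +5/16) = -1925/16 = -120.31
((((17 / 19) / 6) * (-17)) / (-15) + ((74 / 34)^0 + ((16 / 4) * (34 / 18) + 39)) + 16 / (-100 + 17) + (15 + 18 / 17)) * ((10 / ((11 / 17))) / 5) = 51144023 / 260205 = 196.55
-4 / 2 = -2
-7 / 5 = -1.40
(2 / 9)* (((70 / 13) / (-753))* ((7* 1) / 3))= -980 / 264303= -0.00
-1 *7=-7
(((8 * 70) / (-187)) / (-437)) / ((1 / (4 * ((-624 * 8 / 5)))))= -27.37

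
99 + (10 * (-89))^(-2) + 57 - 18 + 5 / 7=769129107 / 5544700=138.71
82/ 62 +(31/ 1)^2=29832/ 31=962.32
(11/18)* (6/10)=11/30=0.37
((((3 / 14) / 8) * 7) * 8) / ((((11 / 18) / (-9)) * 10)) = -243 / 110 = -2.21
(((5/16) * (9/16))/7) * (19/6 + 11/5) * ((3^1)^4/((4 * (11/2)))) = 5589/11264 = 0.50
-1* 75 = -75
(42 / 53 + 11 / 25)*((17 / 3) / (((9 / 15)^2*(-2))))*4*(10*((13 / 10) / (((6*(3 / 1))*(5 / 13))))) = -4691609 / 64395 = -72.86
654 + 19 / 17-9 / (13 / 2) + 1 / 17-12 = 141836 / 221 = 641.79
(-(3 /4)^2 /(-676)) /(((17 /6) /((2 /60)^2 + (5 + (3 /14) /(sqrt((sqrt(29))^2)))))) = 81 * sqrt(29) /37326016 + 13503 /9193600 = 0.00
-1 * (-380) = 380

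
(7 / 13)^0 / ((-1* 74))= -1 / 74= -0.01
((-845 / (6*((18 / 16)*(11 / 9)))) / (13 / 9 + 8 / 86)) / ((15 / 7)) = -29068 / 935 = -31.09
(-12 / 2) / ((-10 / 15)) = 9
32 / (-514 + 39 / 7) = -224 / 3559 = -0.06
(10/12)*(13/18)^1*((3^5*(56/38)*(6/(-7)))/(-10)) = 351/19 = 18.47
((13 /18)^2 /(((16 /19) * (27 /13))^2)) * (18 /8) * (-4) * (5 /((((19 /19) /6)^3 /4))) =-51552605 /7776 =-6629.71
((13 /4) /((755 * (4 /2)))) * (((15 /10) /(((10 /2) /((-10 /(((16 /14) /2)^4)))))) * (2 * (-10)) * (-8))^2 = 43620.77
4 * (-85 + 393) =1232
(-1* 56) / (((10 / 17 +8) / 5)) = -32.60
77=77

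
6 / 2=3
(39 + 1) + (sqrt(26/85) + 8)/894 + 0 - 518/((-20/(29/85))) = sqrt(2210)/75990 + 18558817/379950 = 48.85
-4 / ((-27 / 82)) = 12.15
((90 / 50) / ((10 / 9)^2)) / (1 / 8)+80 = 11458 / 125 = 91.66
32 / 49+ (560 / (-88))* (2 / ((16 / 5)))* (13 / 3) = -107251 / 6468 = -16.58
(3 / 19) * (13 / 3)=13 / 19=0.68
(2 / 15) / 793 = 2 / 11895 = 0.00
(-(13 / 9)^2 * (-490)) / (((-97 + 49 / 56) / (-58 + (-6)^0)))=12587120 / 20763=606.23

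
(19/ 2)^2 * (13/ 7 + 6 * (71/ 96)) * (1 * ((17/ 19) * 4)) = 227715/ 112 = 2033.17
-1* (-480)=480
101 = 101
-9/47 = -0.19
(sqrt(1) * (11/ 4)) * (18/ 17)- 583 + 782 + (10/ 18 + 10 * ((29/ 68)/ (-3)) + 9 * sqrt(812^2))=1148884/ 153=7509.05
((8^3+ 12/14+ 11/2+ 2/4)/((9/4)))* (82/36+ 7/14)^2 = 9080000/5103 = 1779.35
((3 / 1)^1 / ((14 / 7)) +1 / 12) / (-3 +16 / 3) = 19 / 28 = 0.68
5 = 5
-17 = -17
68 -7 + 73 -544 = -410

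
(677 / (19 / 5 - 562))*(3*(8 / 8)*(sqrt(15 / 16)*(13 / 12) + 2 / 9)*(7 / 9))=-308035*sqrt(15) / 401904 - 47390 / 75357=-3.60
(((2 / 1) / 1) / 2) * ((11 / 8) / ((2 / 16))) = 11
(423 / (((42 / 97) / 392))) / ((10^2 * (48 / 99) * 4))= 3159387 / 1600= 1974.62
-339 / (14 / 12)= -2034 / 7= -290.57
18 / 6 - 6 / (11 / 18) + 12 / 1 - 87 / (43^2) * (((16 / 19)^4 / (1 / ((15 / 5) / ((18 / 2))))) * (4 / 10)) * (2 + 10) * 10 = 12731433921 / 2650598819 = 4.80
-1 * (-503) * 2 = 1006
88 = 88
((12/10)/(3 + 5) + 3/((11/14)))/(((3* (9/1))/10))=97/66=1.47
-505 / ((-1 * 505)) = 1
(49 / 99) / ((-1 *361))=-49 / 35739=-0.00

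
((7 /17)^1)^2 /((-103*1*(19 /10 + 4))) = -490 /1756253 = -0.00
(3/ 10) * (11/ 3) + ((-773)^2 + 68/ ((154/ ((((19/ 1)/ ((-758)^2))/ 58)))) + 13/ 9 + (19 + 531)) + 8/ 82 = 1415741545735504789/ 2367137605140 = 598081.64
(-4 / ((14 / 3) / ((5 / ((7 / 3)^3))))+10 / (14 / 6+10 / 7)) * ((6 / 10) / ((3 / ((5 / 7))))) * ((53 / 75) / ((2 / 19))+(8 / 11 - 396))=-122179726 / 948395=-128.83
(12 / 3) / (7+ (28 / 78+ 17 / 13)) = 0.46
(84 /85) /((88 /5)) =21 /374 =0.06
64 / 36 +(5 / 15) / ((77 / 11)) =115 / 63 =1.83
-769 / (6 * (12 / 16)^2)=-6152 / 27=-227.85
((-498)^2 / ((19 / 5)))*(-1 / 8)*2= -310005 / 19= -16316.05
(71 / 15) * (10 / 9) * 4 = 568 / 27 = 21.04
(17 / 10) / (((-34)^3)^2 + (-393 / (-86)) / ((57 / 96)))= 13889 / 12621052141600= 0.00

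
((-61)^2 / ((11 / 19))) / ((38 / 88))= 14884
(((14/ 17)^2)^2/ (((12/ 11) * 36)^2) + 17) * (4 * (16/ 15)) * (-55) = -728706113036/ 182660427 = -3989.40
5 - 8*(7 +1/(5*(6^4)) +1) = -47791/810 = -59.00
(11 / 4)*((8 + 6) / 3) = 12.83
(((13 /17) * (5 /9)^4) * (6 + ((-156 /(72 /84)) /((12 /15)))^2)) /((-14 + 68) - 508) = -1682273125 /202551192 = -8.31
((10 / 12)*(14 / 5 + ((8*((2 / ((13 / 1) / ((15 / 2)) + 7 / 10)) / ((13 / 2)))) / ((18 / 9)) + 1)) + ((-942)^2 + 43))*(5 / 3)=25264579445 / 17082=1479017.65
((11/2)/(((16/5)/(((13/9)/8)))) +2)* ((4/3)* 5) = 26615/1728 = 15.40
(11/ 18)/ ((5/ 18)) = 11/ 5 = 2.20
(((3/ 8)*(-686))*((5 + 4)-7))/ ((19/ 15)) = -15435/ 38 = -406.18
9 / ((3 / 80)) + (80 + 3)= 323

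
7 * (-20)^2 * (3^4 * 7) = 1587600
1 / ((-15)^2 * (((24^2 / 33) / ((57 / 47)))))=209 / 676800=0.00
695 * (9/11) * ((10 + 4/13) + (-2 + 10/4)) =1757655/286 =6145.65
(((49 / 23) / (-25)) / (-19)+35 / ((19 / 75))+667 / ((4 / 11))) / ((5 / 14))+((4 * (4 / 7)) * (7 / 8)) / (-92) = 301679286 / 54625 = 5522.73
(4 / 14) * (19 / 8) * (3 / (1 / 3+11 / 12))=57 / 35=1.63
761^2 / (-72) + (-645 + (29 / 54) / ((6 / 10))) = -5629469 / 648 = -8687.45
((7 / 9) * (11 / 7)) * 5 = 55 / 9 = 6.11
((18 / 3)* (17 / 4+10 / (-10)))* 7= 273 / 2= 136.50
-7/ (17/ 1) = -7/ 17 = -0.41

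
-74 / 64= -37 / 32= -1.16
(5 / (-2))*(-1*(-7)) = -35 / 2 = -17.50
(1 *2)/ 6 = 0.33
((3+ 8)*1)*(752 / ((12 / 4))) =8272 / 3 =2757.33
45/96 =15/32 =0.47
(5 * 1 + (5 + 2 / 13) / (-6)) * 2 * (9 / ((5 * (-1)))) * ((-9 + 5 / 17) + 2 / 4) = 15903 / 130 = 122.33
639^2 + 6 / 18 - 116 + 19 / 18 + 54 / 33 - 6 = 80824001 / 198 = 408202.03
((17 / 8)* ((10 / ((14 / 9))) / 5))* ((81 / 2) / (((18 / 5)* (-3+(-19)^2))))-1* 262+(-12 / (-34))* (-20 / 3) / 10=-357378891 / 1363264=-262.15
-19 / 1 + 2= -17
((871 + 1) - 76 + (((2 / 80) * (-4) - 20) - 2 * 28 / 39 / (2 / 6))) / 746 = 100307 / 96980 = 1.03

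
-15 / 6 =-5 / 2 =-2.50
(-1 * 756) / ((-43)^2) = -756 / 1849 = -0.41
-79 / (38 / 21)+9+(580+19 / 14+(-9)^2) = 83484 / 133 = 627.70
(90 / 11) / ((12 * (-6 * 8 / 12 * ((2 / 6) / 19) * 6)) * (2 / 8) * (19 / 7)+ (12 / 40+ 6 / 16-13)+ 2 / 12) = -75600 / 144023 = -0.52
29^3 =24389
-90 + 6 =-84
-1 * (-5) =5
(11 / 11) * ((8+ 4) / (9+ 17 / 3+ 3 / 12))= 144 / 179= 0.80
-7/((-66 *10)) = 0.01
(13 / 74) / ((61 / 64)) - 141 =-317821 / 2257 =-140.82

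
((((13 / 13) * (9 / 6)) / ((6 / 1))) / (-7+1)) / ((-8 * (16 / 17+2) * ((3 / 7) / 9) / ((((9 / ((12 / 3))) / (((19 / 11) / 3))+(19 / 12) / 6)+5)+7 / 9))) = 0.37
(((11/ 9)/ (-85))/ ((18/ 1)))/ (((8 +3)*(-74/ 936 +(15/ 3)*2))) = -26/ 3551895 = -0.00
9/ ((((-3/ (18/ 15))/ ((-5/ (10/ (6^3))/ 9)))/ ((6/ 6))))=43.20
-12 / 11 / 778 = -6 / 4279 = -0.00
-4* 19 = -76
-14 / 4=-7 / 2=-3.50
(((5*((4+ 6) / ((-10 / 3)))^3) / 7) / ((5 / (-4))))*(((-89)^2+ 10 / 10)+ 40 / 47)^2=14975538754608 / 15463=968475635.69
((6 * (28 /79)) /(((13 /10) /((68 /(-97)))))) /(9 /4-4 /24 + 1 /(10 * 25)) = -171360000 /311907089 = -0.55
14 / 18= 7 / 9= 0.78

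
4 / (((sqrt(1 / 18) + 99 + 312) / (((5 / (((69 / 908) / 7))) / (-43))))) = -313477920 / 3007130653 + 127120 * sqrt(2) / 3007130653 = -0.10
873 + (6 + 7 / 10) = 8797 / 10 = 879.70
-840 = -840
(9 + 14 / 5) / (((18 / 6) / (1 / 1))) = 59 / 15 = 3.93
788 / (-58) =-394 / 29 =-13.59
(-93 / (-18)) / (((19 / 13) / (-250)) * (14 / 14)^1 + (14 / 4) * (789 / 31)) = 1561625 / 26922858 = 0.06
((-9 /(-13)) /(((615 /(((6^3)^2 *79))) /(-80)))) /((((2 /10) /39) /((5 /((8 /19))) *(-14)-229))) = 1048911793920 /41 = 25583214485.85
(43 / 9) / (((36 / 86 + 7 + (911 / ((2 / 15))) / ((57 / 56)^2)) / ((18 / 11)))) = 4004934 / 3382079767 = 0.00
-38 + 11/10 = -369/10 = -36.90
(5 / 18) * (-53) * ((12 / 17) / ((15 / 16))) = -1696 / 153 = -11.08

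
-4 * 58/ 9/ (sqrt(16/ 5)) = -58 * sqrt(5)/ 9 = -14.41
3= 3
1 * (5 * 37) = 185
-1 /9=-0.11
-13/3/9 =-13/27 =-0.48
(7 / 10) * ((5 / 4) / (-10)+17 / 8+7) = 63 / 10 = 6.30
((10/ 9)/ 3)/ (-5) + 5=133/ 27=4.93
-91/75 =-1.21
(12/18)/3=2/9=0.22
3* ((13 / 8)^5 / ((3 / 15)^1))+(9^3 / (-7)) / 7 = 249012483 / 1605632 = 155.09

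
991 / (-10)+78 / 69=-22533 / 230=-97.97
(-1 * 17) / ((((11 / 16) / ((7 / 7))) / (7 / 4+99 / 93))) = -23732 / 341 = -69.60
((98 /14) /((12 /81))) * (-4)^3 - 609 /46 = -139713 /46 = -3037.24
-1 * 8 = -8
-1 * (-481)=481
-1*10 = -10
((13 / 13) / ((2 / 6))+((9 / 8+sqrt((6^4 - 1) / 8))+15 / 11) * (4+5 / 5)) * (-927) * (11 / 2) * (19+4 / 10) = -989109 * sqrt(2590) / 8 - 122199921 / 80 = -7819721.18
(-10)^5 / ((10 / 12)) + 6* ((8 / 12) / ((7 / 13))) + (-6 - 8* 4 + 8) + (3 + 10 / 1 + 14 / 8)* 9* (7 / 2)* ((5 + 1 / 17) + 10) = -13450078 / 119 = -113025.87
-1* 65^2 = -4225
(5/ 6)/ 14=5/ 84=0.06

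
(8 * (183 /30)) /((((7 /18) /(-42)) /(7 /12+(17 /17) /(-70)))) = -524844 /175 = -2999.11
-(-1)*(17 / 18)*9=17 / 2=8.50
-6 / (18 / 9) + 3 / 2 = -3 / 2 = -1.50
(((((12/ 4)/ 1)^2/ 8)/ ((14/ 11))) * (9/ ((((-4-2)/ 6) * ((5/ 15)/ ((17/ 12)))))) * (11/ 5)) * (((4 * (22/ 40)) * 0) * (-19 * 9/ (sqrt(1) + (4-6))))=0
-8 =-8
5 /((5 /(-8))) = -8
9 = 9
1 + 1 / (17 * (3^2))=154 / 153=1.01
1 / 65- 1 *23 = -1494 / 65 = -22.98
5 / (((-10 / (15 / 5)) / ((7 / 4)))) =-2.62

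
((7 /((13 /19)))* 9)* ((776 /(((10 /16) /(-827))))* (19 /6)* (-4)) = 77841950592 /65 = 1197568470.65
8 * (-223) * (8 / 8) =-1784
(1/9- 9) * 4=-320/9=-35.56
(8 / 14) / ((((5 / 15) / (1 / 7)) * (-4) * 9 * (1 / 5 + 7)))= -5 / 5292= -0.00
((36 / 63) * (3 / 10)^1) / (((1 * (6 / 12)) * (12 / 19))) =19 / 35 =0.54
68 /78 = 34 /39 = 0.87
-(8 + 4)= -12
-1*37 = -37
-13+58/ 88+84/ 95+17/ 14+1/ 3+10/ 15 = -270433/ 29260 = -9.24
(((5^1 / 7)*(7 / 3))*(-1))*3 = -5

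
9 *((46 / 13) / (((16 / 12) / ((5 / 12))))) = 1035 / 104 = 9.95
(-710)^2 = 504100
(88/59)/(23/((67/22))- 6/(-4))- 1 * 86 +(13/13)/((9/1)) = -55215163/644103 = -85.72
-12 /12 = -1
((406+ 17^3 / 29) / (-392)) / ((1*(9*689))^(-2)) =-641655215487 / 11368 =-56443984.47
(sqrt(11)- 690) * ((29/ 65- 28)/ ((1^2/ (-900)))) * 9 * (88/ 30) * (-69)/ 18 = 22511150640/ 13- 32624856 * sqrt(11)/ 13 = 1723303556.45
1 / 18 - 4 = -3.94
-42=-42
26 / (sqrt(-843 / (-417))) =26 * sqrt(39059) / 281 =18.29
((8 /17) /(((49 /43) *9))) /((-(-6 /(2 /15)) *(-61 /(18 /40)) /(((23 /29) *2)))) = -0.00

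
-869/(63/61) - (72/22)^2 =-6495737/7623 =-852.12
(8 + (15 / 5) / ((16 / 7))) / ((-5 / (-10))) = 149 / 8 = 18.62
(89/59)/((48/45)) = 1335/944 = 1.41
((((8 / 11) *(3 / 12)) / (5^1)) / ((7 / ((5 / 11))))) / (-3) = -2 / 2541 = -0.00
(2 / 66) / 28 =1 / 924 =0.00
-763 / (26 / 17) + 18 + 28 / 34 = -212187 / 442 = -480.06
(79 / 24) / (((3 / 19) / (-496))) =-93062 / 9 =-10340.22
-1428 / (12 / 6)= -714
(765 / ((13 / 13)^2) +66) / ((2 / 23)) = 19113 / 2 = 9556.50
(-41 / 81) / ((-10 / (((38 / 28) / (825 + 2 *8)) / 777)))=779 / 7410202380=0.00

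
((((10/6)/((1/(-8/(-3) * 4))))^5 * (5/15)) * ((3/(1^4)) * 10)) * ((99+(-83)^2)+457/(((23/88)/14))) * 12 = 6705453462140.14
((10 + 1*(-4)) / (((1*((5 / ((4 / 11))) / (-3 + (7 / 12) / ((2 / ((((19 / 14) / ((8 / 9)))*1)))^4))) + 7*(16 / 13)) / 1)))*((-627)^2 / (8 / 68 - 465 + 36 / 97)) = -101911983610181778891 / 74417073241301896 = -1369.47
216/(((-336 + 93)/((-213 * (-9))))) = -1704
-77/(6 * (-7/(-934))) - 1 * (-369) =-4030/3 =-1343.33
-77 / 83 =-0.93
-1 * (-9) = 9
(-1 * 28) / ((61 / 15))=-420 / 61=-6.89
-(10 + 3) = -13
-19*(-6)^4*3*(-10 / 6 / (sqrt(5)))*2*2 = 98496*sqrt(5) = 220243.75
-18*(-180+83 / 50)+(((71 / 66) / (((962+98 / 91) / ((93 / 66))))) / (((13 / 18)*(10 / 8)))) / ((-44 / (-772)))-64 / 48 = 80208173729 / 24996180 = 3208.82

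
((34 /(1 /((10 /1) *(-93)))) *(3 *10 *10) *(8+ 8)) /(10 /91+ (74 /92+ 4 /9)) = -336353472000 /3011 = -111708227.17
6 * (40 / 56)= 30 / 7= 4.29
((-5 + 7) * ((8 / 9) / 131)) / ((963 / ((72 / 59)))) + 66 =491239910 / 7443027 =66.00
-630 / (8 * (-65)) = 63 / 52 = 1.21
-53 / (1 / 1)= -53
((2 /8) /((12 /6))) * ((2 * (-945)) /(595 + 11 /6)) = -2835 /7162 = -0.40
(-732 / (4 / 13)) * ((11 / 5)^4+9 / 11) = -396522204 / 6875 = -57675.96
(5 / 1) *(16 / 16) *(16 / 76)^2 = 80 / 361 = 0.22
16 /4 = 4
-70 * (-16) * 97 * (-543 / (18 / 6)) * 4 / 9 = -8739484.44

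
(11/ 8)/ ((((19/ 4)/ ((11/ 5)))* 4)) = 121/ 760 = 0.16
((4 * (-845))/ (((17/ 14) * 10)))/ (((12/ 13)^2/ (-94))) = 9396569/ 306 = 30707.74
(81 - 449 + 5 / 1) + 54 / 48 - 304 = -5327 / 8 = -665.88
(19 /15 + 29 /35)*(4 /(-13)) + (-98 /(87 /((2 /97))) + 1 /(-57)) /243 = -762138721 /1181873511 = -0.64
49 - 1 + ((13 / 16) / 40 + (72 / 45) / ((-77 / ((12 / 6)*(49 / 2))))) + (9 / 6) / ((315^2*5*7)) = 76610465579 / 1629936000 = 47.00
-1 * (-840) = 840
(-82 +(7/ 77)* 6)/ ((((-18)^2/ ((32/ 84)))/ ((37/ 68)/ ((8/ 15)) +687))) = -332696/ 5049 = -65.89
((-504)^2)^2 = 64524128256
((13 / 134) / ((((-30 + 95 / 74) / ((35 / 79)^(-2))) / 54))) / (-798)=27017289 / 23196446875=0.00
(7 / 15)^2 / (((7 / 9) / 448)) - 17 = 108.44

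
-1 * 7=-7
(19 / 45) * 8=152 / 45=3.38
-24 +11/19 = -445/19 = -23.42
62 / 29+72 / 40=571 / 145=3.94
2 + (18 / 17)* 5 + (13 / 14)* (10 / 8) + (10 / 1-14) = 4241 / 952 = 4.45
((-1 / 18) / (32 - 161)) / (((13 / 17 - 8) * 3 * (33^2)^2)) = -17 / 1016118459378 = -0.00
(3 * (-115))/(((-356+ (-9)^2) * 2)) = 69/110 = 0.63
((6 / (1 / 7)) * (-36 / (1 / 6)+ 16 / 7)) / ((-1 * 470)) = 4488 / 235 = 19.10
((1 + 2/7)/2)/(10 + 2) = 3/56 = 0.05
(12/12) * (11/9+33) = 308/9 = 34.22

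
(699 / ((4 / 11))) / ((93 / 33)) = 84579 / 124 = 682.09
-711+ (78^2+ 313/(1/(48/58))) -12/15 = 816529/145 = 5631.23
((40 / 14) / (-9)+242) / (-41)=-15226 / 2583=-5.89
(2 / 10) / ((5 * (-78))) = -1 / 1950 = -0.00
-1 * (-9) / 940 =9 / 940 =0.01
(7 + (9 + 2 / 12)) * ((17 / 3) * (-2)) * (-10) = 16490 / 9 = 1832.22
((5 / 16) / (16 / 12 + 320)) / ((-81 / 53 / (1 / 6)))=-265 / 2498688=-0.00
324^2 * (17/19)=1784592/19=93925.89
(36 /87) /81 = 4 /783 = 0.01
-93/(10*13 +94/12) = -558/827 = -0.67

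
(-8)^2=64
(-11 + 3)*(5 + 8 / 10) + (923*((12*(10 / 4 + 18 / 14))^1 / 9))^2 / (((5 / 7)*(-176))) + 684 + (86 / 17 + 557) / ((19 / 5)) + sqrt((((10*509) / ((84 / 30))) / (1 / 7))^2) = -142495512655 / 895356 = -159149.56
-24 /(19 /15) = -360 /19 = -18.95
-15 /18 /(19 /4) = -0.18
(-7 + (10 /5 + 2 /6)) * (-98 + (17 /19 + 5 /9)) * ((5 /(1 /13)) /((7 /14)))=30048200 /513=58573.49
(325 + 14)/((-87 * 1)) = -113/29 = -3.90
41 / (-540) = -41 / 540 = -0.08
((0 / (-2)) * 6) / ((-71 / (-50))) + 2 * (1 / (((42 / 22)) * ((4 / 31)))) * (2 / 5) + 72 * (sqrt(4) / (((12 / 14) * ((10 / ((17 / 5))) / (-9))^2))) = 20689363 / 13125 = 1576.33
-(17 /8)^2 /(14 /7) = -289 /128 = -2.26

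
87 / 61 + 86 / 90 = 6538 / 2745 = 2.38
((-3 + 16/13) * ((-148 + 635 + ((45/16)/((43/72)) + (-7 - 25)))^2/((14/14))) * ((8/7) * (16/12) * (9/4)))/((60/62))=-1324660.87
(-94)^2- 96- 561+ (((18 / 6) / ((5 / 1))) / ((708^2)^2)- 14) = 3419306008646401 / 418775996160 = 8165.00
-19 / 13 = -1.46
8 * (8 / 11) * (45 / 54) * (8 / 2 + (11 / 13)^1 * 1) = 3360 / 143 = 23.50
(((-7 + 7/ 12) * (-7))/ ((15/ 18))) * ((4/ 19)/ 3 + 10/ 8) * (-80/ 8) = -162239/ 228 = -711.57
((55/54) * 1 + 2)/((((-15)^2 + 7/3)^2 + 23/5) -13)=815/13951452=0.00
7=7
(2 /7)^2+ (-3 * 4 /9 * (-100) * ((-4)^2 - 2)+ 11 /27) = 2470247 /1323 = 1867.16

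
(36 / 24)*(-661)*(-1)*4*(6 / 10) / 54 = 661 / 15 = 44.07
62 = 62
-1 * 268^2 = -71824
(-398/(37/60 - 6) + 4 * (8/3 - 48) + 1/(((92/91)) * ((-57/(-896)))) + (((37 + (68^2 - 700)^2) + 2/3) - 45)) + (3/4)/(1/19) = 1372673362943/89148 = 15397691.06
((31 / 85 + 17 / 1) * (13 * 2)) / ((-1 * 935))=-38376 / 79475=-0.48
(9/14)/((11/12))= 54/77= 0.70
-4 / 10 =-2 / 5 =-0.40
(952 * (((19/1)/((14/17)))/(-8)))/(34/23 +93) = -126293/4346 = -29.06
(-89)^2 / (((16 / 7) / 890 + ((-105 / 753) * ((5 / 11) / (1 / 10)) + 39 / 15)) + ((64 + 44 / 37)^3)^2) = 174789288823151529835 / 1693512000428896845565056153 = 0.00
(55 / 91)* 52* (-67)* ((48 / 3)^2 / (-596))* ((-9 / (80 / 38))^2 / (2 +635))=86202468 / 3321955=25.95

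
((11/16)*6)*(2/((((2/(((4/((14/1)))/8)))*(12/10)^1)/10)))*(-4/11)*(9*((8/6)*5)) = -375/14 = -26.79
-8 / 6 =-1.33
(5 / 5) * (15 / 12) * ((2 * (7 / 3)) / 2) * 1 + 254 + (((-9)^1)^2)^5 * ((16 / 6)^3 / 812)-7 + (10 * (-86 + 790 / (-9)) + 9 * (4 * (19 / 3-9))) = 595066296247 / 7308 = 81426696.26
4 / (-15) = -4 / 15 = -0.27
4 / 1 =4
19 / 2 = 9.50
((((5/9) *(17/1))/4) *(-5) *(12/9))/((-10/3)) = 85/18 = 4.72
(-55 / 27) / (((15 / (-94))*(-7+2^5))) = 1034 / 2025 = 0.51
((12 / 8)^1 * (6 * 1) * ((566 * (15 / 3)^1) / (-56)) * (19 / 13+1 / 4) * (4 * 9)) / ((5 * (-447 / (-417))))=-283580433 / 54236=-5228.64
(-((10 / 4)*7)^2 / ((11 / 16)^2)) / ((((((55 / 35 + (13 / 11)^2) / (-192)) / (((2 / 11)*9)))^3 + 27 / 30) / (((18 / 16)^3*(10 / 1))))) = -4024369879326720000 / 392601299439641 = -10250.53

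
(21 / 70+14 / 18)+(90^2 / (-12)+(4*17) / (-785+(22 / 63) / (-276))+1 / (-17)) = -674.07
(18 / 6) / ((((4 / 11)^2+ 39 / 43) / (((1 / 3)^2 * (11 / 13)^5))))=837948353 / 6022743753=0.14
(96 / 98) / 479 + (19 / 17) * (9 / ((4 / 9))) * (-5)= -180606081 / 1596028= -113.16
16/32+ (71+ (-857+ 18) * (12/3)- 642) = -7853/2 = -3926.50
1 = 1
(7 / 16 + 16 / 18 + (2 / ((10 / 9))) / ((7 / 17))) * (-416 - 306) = -10366837 / 2520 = -4113.82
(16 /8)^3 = 8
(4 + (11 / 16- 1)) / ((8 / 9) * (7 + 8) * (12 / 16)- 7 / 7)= 0.41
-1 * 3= -3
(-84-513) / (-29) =597 / 29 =20.59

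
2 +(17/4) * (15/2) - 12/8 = 259/8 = 32.38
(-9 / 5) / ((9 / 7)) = -7 / 5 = -1.40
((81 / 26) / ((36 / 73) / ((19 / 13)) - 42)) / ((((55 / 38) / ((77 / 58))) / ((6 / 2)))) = -14942151 / 72617740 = -0.21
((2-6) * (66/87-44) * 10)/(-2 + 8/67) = -560120/609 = -919.74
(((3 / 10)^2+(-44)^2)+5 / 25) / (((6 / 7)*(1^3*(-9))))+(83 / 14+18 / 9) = -3062707 / 12600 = -243.07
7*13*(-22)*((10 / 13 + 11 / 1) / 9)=-2618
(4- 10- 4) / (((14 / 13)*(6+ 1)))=-65 / 49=-1.33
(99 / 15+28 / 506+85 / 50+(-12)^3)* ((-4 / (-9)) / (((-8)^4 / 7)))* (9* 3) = -91364721 / 2590720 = -35.27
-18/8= -9/4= -2.25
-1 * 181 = -181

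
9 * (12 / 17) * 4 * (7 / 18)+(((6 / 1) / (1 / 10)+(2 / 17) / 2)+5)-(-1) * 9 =1427 / 17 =83.94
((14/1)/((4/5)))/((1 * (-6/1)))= -35/12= -2.92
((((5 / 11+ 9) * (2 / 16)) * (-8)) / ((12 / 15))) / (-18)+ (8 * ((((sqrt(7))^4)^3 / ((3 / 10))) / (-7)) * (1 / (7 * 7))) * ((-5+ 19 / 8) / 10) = 237764 / 99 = 2401.66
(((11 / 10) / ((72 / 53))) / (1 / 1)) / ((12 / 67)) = 39061 / 8640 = 4.52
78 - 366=-288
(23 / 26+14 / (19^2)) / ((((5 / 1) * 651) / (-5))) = -0.00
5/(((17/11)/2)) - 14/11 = 972/187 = 5.20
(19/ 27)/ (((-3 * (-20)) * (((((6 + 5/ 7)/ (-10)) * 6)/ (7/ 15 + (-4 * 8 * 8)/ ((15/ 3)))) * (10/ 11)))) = 1113343/ 6852600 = 0.16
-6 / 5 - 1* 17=-91 / 5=-18.20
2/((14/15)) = 15/7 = 2.14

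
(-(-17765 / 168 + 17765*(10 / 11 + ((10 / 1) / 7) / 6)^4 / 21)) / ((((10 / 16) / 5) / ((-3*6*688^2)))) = 55965438766932820480 / 603993159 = 92659060674.78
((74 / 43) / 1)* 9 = 666 / 43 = 15.49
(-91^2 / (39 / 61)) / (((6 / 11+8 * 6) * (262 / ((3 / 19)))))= -427427 / 2658252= -0.16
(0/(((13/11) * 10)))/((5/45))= 0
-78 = -78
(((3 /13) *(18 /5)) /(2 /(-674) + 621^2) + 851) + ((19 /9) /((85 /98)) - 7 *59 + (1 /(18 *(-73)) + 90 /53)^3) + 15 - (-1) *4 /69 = 12840303742888356712700215621 /27890540139294597455732808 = 460.38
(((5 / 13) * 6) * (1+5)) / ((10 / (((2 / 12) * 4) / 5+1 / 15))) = 18 / 65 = 0.28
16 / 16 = 1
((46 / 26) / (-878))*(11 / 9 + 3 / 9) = -161 / 51363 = -0.00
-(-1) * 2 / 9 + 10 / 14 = 59 / 63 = 0.94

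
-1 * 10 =-10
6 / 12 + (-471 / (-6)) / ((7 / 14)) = 315 / 2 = 157.50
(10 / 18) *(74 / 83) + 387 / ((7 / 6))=1737124 / 5229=332.21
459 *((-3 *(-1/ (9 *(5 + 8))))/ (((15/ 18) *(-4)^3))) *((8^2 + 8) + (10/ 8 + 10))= -152847/ 8320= -18.37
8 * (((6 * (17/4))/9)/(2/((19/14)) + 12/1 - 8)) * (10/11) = 1615/429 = 3.76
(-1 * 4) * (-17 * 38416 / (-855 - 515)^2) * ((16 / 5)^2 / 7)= 23883776 / 11730625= 2.04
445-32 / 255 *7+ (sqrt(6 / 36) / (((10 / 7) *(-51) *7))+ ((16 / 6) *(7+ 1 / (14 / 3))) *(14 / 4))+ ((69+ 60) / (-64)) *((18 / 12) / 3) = 16660993 / 32640-sqrt(6) / 3060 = 510.45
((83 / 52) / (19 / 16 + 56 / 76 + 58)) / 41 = 6308 / 9709661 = 0.00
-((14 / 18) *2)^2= -196 / 81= -2.42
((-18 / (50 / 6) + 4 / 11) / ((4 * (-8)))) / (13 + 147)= 0.00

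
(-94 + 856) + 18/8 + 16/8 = 3065/4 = 766.25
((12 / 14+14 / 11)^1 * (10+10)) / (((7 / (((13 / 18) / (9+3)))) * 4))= 2665 / 29106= 0.09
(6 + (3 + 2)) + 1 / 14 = 155 / 14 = 11.07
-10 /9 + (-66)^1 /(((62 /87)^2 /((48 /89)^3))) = -131079773018 /6097276881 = -21.50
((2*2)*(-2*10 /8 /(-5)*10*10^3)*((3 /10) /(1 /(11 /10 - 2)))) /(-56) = 675 /7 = 96.43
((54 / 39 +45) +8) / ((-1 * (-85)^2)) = -707 / 93925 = -0.01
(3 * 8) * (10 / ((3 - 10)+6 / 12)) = -480 / 13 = -36.92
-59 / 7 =-8.43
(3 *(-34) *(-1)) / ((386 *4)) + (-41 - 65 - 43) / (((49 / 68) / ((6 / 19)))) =-46883943 / 718732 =-65.23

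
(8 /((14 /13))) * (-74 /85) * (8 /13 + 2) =-592 /35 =-16.91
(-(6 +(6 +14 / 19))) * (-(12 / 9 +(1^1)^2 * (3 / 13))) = 14762 / 741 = 19.92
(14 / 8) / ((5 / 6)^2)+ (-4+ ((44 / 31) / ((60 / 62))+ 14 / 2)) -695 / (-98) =103477 / 7350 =14.08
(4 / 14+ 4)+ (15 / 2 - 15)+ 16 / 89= -3781 / 1246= -3.03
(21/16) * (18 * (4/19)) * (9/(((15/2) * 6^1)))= 189/190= 0.99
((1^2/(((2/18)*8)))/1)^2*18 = 729/32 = 22.78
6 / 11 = 0.55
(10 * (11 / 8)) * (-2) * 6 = -165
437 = 437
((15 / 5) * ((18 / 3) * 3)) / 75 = 18 / 25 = 0.72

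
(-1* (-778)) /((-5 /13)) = -10114 /5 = -2022.80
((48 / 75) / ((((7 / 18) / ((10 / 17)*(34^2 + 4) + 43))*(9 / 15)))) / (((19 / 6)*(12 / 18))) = 560736 / 595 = 942.41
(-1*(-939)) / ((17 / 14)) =773.29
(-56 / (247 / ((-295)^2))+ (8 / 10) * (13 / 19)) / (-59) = 24366324 / 72865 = 334.40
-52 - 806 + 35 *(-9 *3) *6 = -6528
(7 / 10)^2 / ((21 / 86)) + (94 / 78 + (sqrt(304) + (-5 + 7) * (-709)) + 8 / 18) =-8273911 / 5850 + 4 * sqrt(19) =-1396.91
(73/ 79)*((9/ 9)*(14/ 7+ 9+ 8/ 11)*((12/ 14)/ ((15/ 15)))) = 56502/ 6083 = 9.29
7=7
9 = 9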